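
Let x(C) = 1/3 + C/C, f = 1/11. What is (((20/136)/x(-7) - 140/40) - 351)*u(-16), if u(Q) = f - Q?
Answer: -8530869/1496 ≈ -5702.5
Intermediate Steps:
f = 1/11 (f = 1*(1/11) = 1/11 ≈ 0.090909)
x(C) = 4/3 (x(C) = 1*(⅓) + 1 = ⅓ + 1 = 4/3)
u(Q) = 1/11 - Q
(((20/136)/x(-7) - 140/40) - 351)*u(-16) = (((20/136)/(4/3) - 140/40) - 351)*(1/11 - 1*(-16)) = (((20*(1/136))*(¾) - 140*1/40) - 351)*(1/11 + 16) = (((5/34)*(¾) - 7/2) - 351)*(177/11) = ((15/136 - 7/2) - 351)*(177/11) = (-461/136 - 351)*(177/11) = -48197/136*177/11 = -8530869/1496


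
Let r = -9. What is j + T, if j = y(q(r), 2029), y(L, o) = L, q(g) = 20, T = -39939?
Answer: -39919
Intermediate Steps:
j = 20
j + T = 20 - 39939 = -39919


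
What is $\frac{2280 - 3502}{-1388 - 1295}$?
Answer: $\frac{1222}{2683} \approx 0.45546$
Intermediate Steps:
$\frac{2280 - 3502}{-1388 - 1295} = - \frac{1222}{-2683} = \left(-1222\right) \left(- \frac{1}{2683}\right) = \frac{1222}{2683}$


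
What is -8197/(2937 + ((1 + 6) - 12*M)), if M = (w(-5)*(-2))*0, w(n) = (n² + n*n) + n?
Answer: -8197/2944 ≈ -2.7843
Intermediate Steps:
w(n) = n + 2*n² (w(n) = (n² + n²) + n = 2*n² + n = n + 2*n²)
M = 0 (M = (-5*(1 + 2*(-5))*(-2))*0 = (-5*(1 - 10)*(-2))*0 = (-5*(-9)*(-2))*0 = (45*(-2))*0 = -90*0 = 0)
-8197/(2937 + ((1 + 6) - 12*M)) = -8197/(2937 + ((1 + 6) - 12*0)) = -8197/(2937 + (7 + 0)) = -8197/(2937 + 7) = -8197/2944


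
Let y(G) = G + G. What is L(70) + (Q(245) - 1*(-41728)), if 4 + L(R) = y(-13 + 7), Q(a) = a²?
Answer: 101737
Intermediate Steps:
y(G) = 2*G
L(R) = -16 (L(R) = -4 + 2*(-13 + 7) = -4 + 2*(-6) = -4 - 12 = -16)
L(70) + (Q(245) - 1*(-41728)) = -16 + (245² - 1*(-41728)) = -16 + (60025 + 41728) = -16 + 101753 = 101737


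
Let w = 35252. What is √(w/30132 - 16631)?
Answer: 11*I*√96283830/837 ≈ 128.96*I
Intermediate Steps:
√(w/30132 - 16631) = √(35252/30132 - 16631) = √(35252*(1/30132) - 16631) = √(8813/7533 - 16631) = √(-125272510/7533) = 11*I*√96283830/837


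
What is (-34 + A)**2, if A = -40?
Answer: 5476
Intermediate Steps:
(-34 + A)**2 = (-34 - 40)**2 = (-74)**2 = 5476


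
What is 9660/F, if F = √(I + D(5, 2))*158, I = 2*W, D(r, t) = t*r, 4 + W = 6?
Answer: 345*√14/79 ≈ 16.340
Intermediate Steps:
W = 2 (W = -4 + 6 = 2)
D(r, t) = r*t
I = 4 (I = 2*2 = 4)
F = 158*√14 (F = √(4 + 5*2)*158 = √(4 + 10)*158 = √14*158 = 158*√14 ≈ 591.18)
9660/F = 9660/((158*√14)) = 9660*(√14/2212) = 345*√14/79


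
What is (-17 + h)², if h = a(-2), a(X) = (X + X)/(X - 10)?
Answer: 2500/9 ≈ 277.78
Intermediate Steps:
a(X) = 2*X/(-10 + X) (a(X) = (2*X)/(-10 + X) = 2*X/(-10 + X))
h = ⅓ (h = 2*(-2)/(-10 - 2) = 2*(-2)/(-12) = 2*(-2)*(-1/12) = ⅓ ≈ 0.33333)
(-17 + h)² = (-17 + ⅓)² = (-50/3)² = 2500/9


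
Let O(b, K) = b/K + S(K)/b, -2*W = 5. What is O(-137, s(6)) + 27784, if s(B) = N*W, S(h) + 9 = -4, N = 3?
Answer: 57133853/2055 ≈ 27802.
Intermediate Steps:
S(h) = -13 (S(h) = -9 - 4 = -13)
W = -5/2 (W = -1/2*5 = -5/2 ≈ -2.5000)
s(B) = -15/2 (s(B) = 3*(-5/2) = -15/2)
O(b, K) = -13/b + b/K (O(b, K) = b/K - 13/b = -13/b + b/K)
O(-137, s(6)) + 27784 = (-13/(-137) - 137/(-15/2)) + 27784 = (-13*(-1/137) - 137*(-2/15)) + 27784 = (13/137 + 274/15) + 27784 = 37733/2055 + 27784 = 57133853/2055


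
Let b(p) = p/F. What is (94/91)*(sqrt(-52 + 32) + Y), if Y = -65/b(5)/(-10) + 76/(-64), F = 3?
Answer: 1457/520 + 188*I*sqrt(5)/91 ≈ 2.8019 + 4.6196*I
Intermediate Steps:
b(p) = p/3
Y = 217/80 (Y = -65/((1/3)*5)/(-10) + 76/(-64) = -65/5/3*(-1/10) + 76*(-1/64) = -65*3/5*(-1/10) - 19/16 = -39*(-1/10) - 19/16 = 39/10 - 19/16 = 217/80 ≈ 2.7125)
(94/91)*(sqrt(-52 + 32) + Y) = (94/91)*(sqrt(-52 + 32) + 217/80) = (94*(1/91))*(sqrt(-20) + 217/80) = 94*(2*I*sqrt(5) + 217/80)/91 = 94*(217/80 + 2*I*sqrt(5))/91 = 1457/520 + 188*I*sqrt(5)/91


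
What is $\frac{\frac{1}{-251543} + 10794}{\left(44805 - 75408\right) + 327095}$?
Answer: $\frac{2715155141}{74580487156} \approx 0.036406$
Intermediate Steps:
$\frac{\frac{1}{-251543} + 10794}{\left(44805 - 75408\right) + 327095} = \frac{- \frac{1}{251543} + 10794}{\left(44805 - 75408\right) + 327095} = \frac{2715155141}{251543 \left(-30603 + 327095\right)} = \frac{2715155141}{251543 \cdot 296492} = \frac{2715155141}{251543} \cdot \frac{1}{296492} = \frac{2715155141}{74580487156}$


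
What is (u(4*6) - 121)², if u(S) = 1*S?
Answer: 9409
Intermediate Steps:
u(S) = S
(u(4*6) - 121)² = (4*6 - 121)² = (24 - 121)² = (-97)² = 9409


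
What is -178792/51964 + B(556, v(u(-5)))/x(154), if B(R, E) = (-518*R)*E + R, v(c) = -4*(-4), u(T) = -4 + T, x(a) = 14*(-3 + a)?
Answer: -29975729712/13731487 ≈ -2183.0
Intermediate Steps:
x(a) = -42 + 14*a
v(c) = 16
B(R, E) = R - 518*E*R (B(R, E) = -518*E*R + R = R - 518*E*R)
-178792/51964 + B(556, v(u(-5)))/x(154) = -178792/51964 + (556*(1 - 518*16))/(-42 + 14*154) = -178792*1/51964 + (556*(1 - 8288))/(-42 + 2156) = -44698/12991 + (556*(-8287))/2114 = -44698/12991 - 4607572*1/2114 = -44698/12991 - 2303786/1057 = -29975729712/13731487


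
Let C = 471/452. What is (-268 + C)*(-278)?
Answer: 16772435/226 ≈ 74214.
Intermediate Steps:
C = 471/452 (C = 471*(1/452) = 471/452 ≈ 1.0420)
(-268 + C)*(-278) = (-268 + 471/452)*(-278) = -120665/452*(-278) = 16772435/226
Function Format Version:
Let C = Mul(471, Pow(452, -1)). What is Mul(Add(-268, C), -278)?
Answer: Rational(16772435, 226) ≈ 74214.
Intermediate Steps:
C = Rational(471, 452) (C = Mul(471, Rational(1, 452)) = Rational(471, 452) ≈ 1.0420)
Mul(Add(-268, C), -278) = Mul(Add(-268, Rational(471, 452)), -278) = Mul(Rational(-120665, 452), -278) = Rational(16772435, 226)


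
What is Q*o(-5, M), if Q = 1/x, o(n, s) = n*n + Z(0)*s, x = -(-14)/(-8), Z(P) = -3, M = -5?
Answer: -160/7 ≈ -22.857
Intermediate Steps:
x = -7/4 (x = -(-14)*(-1)/8 = -14*⅛ = -7/4 ≈ -1.7500)
o(n, s) = n² - 3*s (o(n, s) = n*n - 3*s = n² - 3*s)
Q = -4/7 (Q = 1/(-7/4) = -4/7 ≈ -0.57143)
Q*o(-5, M) = -4*((-5)² - 3*(-5))/7 = -4*(25 + 15)/7 = -4/7*40 = -160/7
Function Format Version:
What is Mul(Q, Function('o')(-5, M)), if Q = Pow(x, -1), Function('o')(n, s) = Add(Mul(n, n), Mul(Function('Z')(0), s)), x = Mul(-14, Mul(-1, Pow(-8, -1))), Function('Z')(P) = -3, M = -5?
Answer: Rational(-160, 7) ≈ -22.857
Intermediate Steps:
x = Rational(-7, 4) (x = Mul(-14, Mul(-1, Rational(-1, 8))) = Mul(-14, Rational(1, 8)) = Rational(-7, 4) ≈ -1.7500)
Function('o')(n, s) = Add(Pow(n, 2), Mul(-3, s)) (Function('o')(n, s) = Add(Mul(n, n), Mul(-3, s)) = Add(Pow(n, 2), Mul(-3, s)))
Q = Rational(-4, 7) (Q = Pow(Rational(-7, 4), -1) = Rational(-4, 7) ≈ -0.57143)
Mul(Q, Function('o')(-5, M)) = Mul(Rational(-4, 7), Add(Pow(-5, 2), Mul(-3, -5))) = Mul(Rational(-4, 7), Add(25, 15)) = Mul(Rational(-4, 7), 40) = Rational(-160, 7)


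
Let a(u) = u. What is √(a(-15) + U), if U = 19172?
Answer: √19157 ≈ 138.41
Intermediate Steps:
√(a(-15) + U) = √(-15 + 19172) = √19157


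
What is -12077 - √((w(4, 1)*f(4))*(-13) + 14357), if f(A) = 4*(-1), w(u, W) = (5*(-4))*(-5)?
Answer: -12077 - 3*√2173 ≈ -12217.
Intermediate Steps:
w(u, W) = 100 (w(u, W) = -20*(-5) = 100)
f(A) = -4
-12077 - √((w(4, 1)*f(4))*(-13) + 14357) = -12077 - √((100*(-4))*(-13) + 14357) = -12077 - √(-400*(-13) + 14357) = -12077 - √(5200 + 14357) = -12077 - √19557 = -12077 - 3*√2173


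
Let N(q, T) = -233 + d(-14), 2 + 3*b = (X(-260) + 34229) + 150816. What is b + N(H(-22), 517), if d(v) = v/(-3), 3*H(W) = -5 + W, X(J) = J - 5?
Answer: 184093/3 ≈ 61364.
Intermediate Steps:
X(J) = -5 + J
H(W) = -5/3 + W/3 (H(W) = (-5 + W)/3 = -5/3 + W/3)
d(v) = -v/3 (d(v) = v*(-⅓) = -v/3)
b = 184778/3 (b = -⅔ + (((-5 - 260) + 34229) + 150816)/3 = -⅔ + ((-265 + 34229) + 150816)/3 = -⅔ + (33964 + 150816)/3 = -⅔ + (⅓)*184780 = -⅔ + 184780/3 = 184778/3 ≈ 61593.)
N(q, T) = -685/3 (N(q, T) = -233 - ⅓*(-14) = -233 + 14/3 = -685/3)
b + N(H(-22), 517) = 184778/3 - 685/3 = 184093/3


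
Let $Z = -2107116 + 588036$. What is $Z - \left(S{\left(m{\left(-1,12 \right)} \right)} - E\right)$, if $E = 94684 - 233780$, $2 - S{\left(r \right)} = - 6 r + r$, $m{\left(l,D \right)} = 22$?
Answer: $-1658288$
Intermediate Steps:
$S{\left(r \right)} = 2 + 5 r$ ($S{\left(r \right)} = 2 - \left(- 6 r + r\right) = 2 - - 5 r = 2 + 5 r$)
$E = -139096$ ($E = 94684 - 233780 = -139096$)
$Z = -1519080$
$Z - \left(S{\left(m{\left(-1,12 \right)} \right)} - E\right) = -1519080 - \left(\left(2 + 5 \cdot 22\right) - -139096\right) = -1519080 - \left(\left(2 + 110\right) + 139096\right) = -1519080 - \left(112 + 139096\right) = -1519080 - 139208 = -1658288$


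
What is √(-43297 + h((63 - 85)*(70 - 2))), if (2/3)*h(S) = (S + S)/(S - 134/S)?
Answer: I*√54205341633451273/1118941 ≈ 208.07*I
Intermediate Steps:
h(S) = 3*S/(S - 134/S) (h(S) = 3*((S + S)/(S - 134/S))/2 = 3*((2*S)/(S - 134/S))/2 = 3*(2*S/(S - 134/S))/2 = 3*S/(S - 134/S))
√(-43297 + h((63 - 85)*(70 - 2))) = √(-43297 + 3*((63 - 85)*(70 - 2))²/(-134 + ((63 - 85)*(70 - 2))²)) = √(-43297 + 3*(-22*68)²/(-134 + (-22*68)²)) = √(-43297 + 3*(-1496)²/(-134 + (-1496)²)) = √(-43297 + 3*2238016/(-134 + 2238016)) = √(-43297 + 3*2238016/2237882) = √(-43297 + 3*2238016*(1/2237882)) = √(-43297 + 3357024/1118941) = √(-48443431453/1118941) = I*√54205341633451273/1118941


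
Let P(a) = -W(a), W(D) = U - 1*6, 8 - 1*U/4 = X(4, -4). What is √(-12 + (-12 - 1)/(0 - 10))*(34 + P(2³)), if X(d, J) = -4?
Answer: -4*I*√1070/5 ≈ -26.169*I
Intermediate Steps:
U = 48 (U = 32 - 4*(-4) = 32 + 16 = 48)
W(D) = 42 (W(D) = 48 - 1*6 = 48 - 6 = 42)
P(a) = -42 (P(a) = -1*42 = -42)
√(-12 + (-12 - 1)/(0 - 10))*(34 + P(2³)) = √(-12 + (-12 - 1)/(0 - 10))*(34 - 42) = √(-12 - 13/(-10))*(-8) = √(-12 - 13*(-⅒))*(-8) = √(-12 + 13/10)*(-8) = √(-107/10)*(-8) = (I*√1070/10)*(-8) = -4*I*√1070/5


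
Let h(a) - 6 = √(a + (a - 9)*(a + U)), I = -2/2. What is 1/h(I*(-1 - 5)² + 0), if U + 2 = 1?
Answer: -2/531 + √181/531 ≈ 0.021570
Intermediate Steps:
I = -1 (I = -2*½ = -1)
U = -1 (U = -2 + 1 = -1)
h(a) = 6 + √(a + (-1 + a)*(-9 + a)) (h(a) = 6 + √(a + (a - 9)*(a - 1)) = 6 + √(a + (-9 + a)*(-1 + a)) = 6 + √(a + (-1 + a)*(-9 + a)))
1/h(I*(-1 - 5)² + 0) = 1/(6 + √(9 + (-(-1 - 5)² + 0)² - 9*(-(-1 - 5)² + 0))) = 1/(6 + √(9 + (-1*(-6)² + 0)² - 9*(-1*(-6)² + 0))) = 1/(6 + √(9 + (-1*36 + 0)² - 9*(-1*36 + 0))) = 1/(6 + √(9 + (-36 + 0)² - 9*(-36 + 0))) = 1/(6 + √(9 + (-36)² - 9*(-36))) = 1/(6 + √(9 + 1296 + 324)) = 1/(6 + √1629) = 1/(6 + 3*√181)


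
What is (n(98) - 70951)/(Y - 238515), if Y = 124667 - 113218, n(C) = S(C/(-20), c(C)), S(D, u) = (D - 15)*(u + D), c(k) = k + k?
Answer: 7475389/22706600 ≈ 0.32922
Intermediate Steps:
c(k) = 2*k
S(D, u) = (-15 + D)*(D + u)
n(C) = -117*C/4 - 39*C**2/400 (n(C) = (C/(-20))**2 - 15*C/(-20) - 30*C + (C/(-20))*(2*C) = (C*(-1/20))**2 - 15*C*(-1)/20 - 30*C + (C*(-1/20))*(2*C) = (-C/20)**2 - (-3)*C/4 - 30*C + (-C/20)*(2*C) = C**2/400 + 3*C/4 - 30*C - C**2/10 = -117*C/4 - 39*C**2/400)
Y = 11449
(n(98) - 70951)/(Y - 238515) = ((39/400)*98*(-300 - 1*98) - 70951)/(11449 - 238515) = ((39/400)*98*(-300 - 98) - 70951)/(-227066) = ((39/400)*98*(-398) - 70951)*(-1/227066) = (-380289/100 - 70951)*(-1/227066) = -7475389/100*(-1/227066) = 7475389/22706600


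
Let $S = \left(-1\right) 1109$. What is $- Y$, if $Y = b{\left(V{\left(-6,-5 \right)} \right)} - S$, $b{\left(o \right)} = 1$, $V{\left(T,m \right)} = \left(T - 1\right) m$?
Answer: $-1110$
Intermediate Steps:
$V{\left(T,m \right)} = m \left(-1 + T\right)$ ($V{\left(T,m \right)} = \left(-1 + T\right) m = m \left(-1 + T\right)$)
$S = -1109$
$Y = 1110$ ($Y = 1 - -1109 = 1 + 1109 = 1110$)
$- Y = \left(-1\right) 1110 = -1110$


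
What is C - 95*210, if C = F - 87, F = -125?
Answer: -20162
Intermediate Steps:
C = -212 (C = -125 - 87 = -212)
C - 95*210 = -212 - 95*210 = -212 - 19950 = -20162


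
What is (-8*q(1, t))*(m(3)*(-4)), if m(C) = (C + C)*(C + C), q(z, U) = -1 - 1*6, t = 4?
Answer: -8064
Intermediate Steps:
q(z, U) = -7 (q(z, U) = -1 - 6 = -7)
m(C) = 4*C**2 (m(C) = (2*C)*(2*C) = 4*C**2)
(-8*q(1, t))*(m(3)*(-4)) = (-8*(-7))*((4*3**2)*(-4)) = 56*((4*9)*(-4)) = 56*(36*(-4)) = 56*(-144) = -8064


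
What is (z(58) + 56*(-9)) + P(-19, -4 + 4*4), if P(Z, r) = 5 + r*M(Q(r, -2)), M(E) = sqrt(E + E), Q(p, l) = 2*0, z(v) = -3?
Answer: -502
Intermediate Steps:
Q(p, l) = 0
M(E) = sqrt(2)*sqrt(E) (M(E) = sqrt(2*E) = sqrt(2)*sqrt(E))
P(Z, r) = 5 (P(Z, r) = 5 + r*(sqrt(2)*sqrt(0)) = 5 + r*(sqrt(2)*0) = 5 + r*0 = 5 + 0 = 5)
(z(58) + 56*(-9)) + P(-19, -4 + 4*4) = (-3 + 56*(-9)) + 5 = (-3 - 504) + 5 = -507 + 5 = -502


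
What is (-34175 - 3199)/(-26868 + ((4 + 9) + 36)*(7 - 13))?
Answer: 6229/4527 ≈ 1.3760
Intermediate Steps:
(-34175 - 3199)/(-26868 + ((4 + 9) + 36)*(7 - 13)) = -37374/(-26868 + (13 + 36)*(-6)) = -37374/(-26868 + 49*(-6)) = -37374/(-26868 - 294) = -37374/(-27162) = -37374*(-1/27162) = 6229/4527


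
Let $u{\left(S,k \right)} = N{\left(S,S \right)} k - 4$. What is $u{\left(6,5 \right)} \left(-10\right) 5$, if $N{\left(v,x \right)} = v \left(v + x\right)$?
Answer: $-17800$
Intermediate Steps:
$u{\left(S,k \right)} = -4 + 2 k S^{2}$ ($u{\left(S,k \right)} = S \left(S + S\right) k - 4 = S 2 S k - 4 = 2 S^{2} k - 4 = 2 k S^{2} - 4 = -4 + 2 k S^{2}$)
$u{\left(6,5 \right)} \left(-10\right) 5 = \left(-4 + 2 \cdot 5 \cdot 6^{2}\right) \left(-10\right) 5 = \left(-4 + 2 \cdot 5 \cdot 36\right) \left(-10\right) 5 = \left(-4 + 360\right) \left(-10\right) 5 = 356 \left(-10\right) 5 = \left(-3560\right) 5 = -17800$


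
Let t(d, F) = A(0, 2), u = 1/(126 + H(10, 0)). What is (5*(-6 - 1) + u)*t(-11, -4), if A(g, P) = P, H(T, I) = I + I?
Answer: -4409/63 ≈ -69.984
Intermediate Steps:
H(T, I) = 2*I
u = 1/126 (u = 1/(126 + 2*0) = 1/(126 + 0) = 1/126 ≈ 0.0079365)
t(d, F) = 2
(5*(-6 - 1) + u)*t(-11, -4) = (5*(-6 - 1) + 1/126)*2 = (5*(-7) + 1/126)*2 = (-35 + 1/126)*2 = -4409/126*2 = -4409/63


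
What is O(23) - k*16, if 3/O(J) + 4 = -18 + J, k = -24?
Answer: 387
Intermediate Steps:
O(J) = 3/(-22 + J) (O(J) = 3/(-4 + (-18 + J)) = 3/(-22 + J))
O(23) - k*16 = 3/(-22 + 23) - (-24)*16 = 3/1 - 1*(-384) = 3*1 + 384 = 3 + 384 = 387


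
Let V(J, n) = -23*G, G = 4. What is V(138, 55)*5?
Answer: -460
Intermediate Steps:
V(J, n) = -92 (V(J, n) = -23*4 = -92)
V(138, 55)*5 = -92*5 = -460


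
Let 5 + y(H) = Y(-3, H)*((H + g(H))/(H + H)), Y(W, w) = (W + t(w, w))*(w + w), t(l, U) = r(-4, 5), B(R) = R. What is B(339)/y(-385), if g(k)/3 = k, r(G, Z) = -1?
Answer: 339/6155 ≈ 0.055077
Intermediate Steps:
g(k) = 3*k
t(l, U) = -1
Y(W, w) = 2*w*(-1 + W) (Y(W, w) = (W - 1)*(w + w) = (-1 + W)*(2*w) = 2*w*(-1 + W))
y(H) = -5 - 16*H (y(H) = -5 + (2*H*(-1 - 3))*((H + 3*H)/(H + H)) = -5 + (2*H*(-4))*((4*H)/((2*H))) = -5 + (-8*H)*((4*H)*(1/(2*H))) = -5 - 8*H*2 = -5 - 16*H)
B(339)/y(-385) = 339/(-5 - 16*(-385)) = 339/(-5 + 6160) = 339/6155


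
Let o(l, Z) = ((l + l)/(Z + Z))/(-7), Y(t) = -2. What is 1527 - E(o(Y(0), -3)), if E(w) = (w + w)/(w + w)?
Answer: 1526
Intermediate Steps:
o(l, Z) = -l/(7*Z) (o(l, Z) = ((2*l)/((2*Z)))*(-⅐) = ((2*l)*(1/(2*Z)))*(-⅐) = (l/Z)*(-⅐) = -l/(7*Z))
E(w) = 1 (E(w) = (2*w)/((2*w)) = (2*w)*(1/(2*w)) = 1)
1527 - E(o(Y(0), -3)) = 1527 - 1*1 = 1527 - 1 = 1526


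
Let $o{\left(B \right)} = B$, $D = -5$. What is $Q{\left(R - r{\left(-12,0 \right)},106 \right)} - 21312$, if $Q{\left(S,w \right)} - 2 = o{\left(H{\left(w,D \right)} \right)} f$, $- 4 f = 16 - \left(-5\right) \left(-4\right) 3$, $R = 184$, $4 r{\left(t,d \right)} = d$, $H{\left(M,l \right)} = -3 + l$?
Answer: $-21398$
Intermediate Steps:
$r{\left(t,d \right)} = \frac{d}{4}$
$f = 11$ ($f = - \frac{16 - \left(-5\right) \left(-4\right) 3}{4} = - \frac{16 - 20 \cdot 3}{4} = - \frac{16 - 60}{4} = \left(- \frac{1}{4}\right) \left(-44\right) = 11$)
$Q{\left(S,w \right)} = -86$ ($Q{\left(S,w \right)} = 2 + \left(-3 - 5\right) 11 = 2 - 88 = -86$)
$Q{\left(R - r{\left(-12,0 \right)},106 \right)} - 21312 = -86 - 21312 = -21398$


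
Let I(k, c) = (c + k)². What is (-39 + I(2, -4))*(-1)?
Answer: 35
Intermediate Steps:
(-39 + I(2, -4))*(-1) = (-39 + (-4 + 2)²)*(-1) = (-39 + (-2)²)*(-1) = (-39 + 4)*(-1) = -35*(-1) = 35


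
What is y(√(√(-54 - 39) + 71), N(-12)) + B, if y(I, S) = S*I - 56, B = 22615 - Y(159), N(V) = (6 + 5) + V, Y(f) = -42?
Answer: 22601 - √(71 + I*√93) ≈ 22593.0 - 0.57094*I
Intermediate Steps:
N(V) = 11 + V
B = 22657 (B = 22615 - 1*(-42) = 22615 + 42 = 22657)
y(I, S) = -56 + I*S (y(I, S) = I*S - 56 = -56 + I*S)
y(√(√(-54 - 39) + 71), N(-12)) + B = (-56 + √(√(-54 - 39) + 71)*(11 - 12)) + 22657 = (-56 + √(√(-93) + 71)*(-1)) + 22657 = (-56 + √(I*√93 + 71)*(-1)) + 22657 = (-56 + √(71 + I*√93)*(-1)) + 22657 = (-56 - √(71 + I*√93)) + 22657 = 22601 - √(71 + I*√93)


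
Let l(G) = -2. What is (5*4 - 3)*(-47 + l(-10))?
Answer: -833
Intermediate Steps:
(5*4 - 3)*(-47 + l(-10)) = (5*4 - 3)*(-47 - 2) = (20 - 3)*(-49) = 17*(-49) = -833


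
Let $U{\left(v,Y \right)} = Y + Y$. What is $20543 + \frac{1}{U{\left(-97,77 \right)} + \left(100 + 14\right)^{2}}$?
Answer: $\frac{270140451}{13150} \approx 20543.0$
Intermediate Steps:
$U{\left(v,Y \right)} = 2 Y$
$20543 + \frac{1}{U{\left(-97,77 \right)} + \left(100 + 14\right)^{2}} = 20543 + \frac{1}{2 \cdot 77 + \left(100 + 14\right)^{2}} = 20543 + \frac{1}{154 + 114^{2}} = 20543 + \frac{1}{154 + 12996} = 20543 + \frac{1}{13150} = \frac{270140451}{13150}$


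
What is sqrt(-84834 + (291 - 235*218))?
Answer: I*sqrt(135773) ≈ 368.47*I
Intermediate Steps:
sqrt(-84834 + (291 - 235*218)) = sqrt(-84834 + (291 - 51230)) = sqrt(-84834 - 50939) = sqrt(-135773) = I*sqrt(135773)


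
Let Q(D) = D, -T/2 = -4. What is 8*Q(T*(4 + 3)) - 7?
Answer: 441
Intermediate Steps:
T = 8 (T = -2*(-4) = 8)
8*Q(T*(4 + 3)) - 7 = 8*(8*(4 + 3)) - 7 = 8*(8*7) - 7 = 8*56 - 7 = 448 - 7 = 441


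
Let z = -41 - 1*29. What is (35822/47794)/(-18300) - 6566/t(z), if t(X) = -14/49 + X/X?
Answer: -4019975343151/437315100 ≈ -9192.4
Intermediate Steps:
z = -70 (z = -41 - 29 = -70)
t(X) = 5/7 (t(X) = -14*1/49 + 1 = -2/7 + 1 = 5/7)
(35822/47794)/(-18300) - 6566/t(z) = (35822/47794)/(-18300) - 6566/5/7 = (35822*(1/47794))*(-1/18300) - 6566*7/5 = (17911/23897)*(-1/18300) - 45962/5 = -17911/437315100 - 45962/5 = -4019975343151/437315100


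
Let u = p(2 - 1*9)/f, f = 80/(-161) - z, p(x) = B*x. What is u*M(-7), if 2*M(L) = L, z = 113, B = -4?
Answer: 15778/18273 ≈ 0.86346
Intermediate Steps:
M(L) = L/2
p(x) = -4*x
f = -18273/161 (f = 80/(-161) - 1*113 = 80*(-1/161) - 113 = -80/161 - 113 = -18273/161 ≈ -113.50)
u = -4508/18273 (u = (-4*(2 - 1*9))/(-18273/161) = -4*(2 - 9)*(-161/18273) = -4*(-7)*(-161/18273) = 28*(-161/18273) = -4508/18273 ≈ -0.24670)
u*M(-7) = -2254*(-7)/18273 = -4508/18273*(-7/2) = 15778/18273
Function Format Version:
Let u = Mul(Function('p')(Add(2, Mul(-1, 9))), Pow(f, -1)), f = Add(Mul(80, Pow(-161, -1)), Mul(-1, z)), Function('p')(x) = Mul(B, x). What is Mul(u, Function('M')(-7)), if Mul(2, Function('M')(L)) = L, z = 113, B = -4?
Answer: Rational(15778, 18273) ≈ 0.86346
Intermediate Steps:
Function('M')(L) = Mul(Rational(1, 2), L)
Function('p')(x) = Mul(-4, x)
f = Rational(-18273, 161) (f = Add(Mul(80, Pow(-161, -1)), Mul(-1, 113)) = Add(Mul(80, Rational(-1, 161)), -113) = Add(Rational(-80, 161), -113) = Rational(-18273, 161) ≈ -113.50)
u = Rational(-4508, 18273) (u = Mul(Mul(-4, Add(2, Mul(-1, 9))), Pow(Rational(-18273, 161), -1)) = Mul(Mul(-4, Add(2, -9)), Rational(-161, 18273)) = Mul(Mul(-4, -7), Rational(-161, 18273)) = Mul(28, Rational(-161, 18273)) = Rational(-4508, 18273) ≈ -0.24670)
Mul(u, Function('M')(-7)) = Mul(Rational(-4508, 18273), Mul(Rational(1, 2), -7)) = Mul(Rational(-4508, 18273), Rational(-7, 2)) = Rational(15778, 18273)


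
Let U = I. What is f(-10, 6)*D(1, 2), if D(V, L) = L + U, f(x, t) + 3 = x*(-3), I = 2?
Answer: 108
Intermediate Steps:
U = 2
f(x, t) = -3 - 3*x (f(x, t) = -3 + x*(-3) = -3 - 3*x)
D(V, L) = 2 + L (D(V, L) = L + 2 = 2 + L)
f(-10, 6)*D(1, 2) = (-3 - 3*(-10))*(2 + 2) = (-3 + 30)*4 = 27*4 = 108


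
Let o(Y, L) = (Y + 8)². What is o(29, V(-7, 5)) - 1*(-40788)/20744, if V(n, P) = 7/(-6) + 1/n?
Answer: 7109831/5186 ≈ 1371.0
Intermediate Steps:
V(n, P) = -7/6 + 1/n (V(n, P) = 7*(-⅙) + 1/n = -7/6 + 1/n)
o(Y, L) = (8 + Y)²
o(29, V(-7, 5)) - 1*(-40788)/20744 = (8 + 29)² - 1*(-40788)/20744 = 37² + 40788*(1/20744) = 1369 + 10197/5186 = 7109831/5186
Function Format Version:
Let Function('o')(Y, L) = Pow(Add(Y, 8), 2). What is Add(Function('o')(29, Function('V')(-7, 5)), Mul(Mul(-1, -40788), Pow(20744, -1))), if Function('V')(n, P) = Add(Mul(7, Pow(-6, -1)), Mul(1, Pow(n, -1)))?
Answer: Rational(7109831, 5186) ≈ 1371.0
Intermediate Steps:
Function('V')(n, P) = Add(Rational(-7, 6), Pow(n, -1)) (Function('V')(n, P) = Add(Mul(7, Rational(-1, 6)), Pow(n, -1)) = Add(Rational(-7, 6), Pow(n, -1)))
Function('o')(Y, L) = Pow(Add(8, Y), 2)
Add(Function('o')(29, Function('V')(-7, 5)), Mul(Mul(-1, -40788), Pow(20744, -1))) = Add(Pow(Add(8, 29), 2), Mul(Mul(-1, -40788), Pow(20744, -1))) = Add(Pow(37, 2), Mul(40788, Rational(1, 20744))) = Add(1369, Rational(10197, 5186)) = Rational(7109831, 5186)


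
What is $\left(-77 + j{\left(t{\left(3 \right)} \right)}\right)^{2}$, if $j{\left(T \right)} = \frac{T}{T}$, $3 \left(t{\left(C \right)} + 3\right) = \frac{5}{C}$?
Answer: $5776$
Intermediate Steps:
$t{\left(C \right)} = -3 + \frac{5}{3 C}$ ($t{\left(C \right)} = -3 + \frac{5 \frac{1}{C}}{3} = -3 + \frac{5}{3 C}$)
$j{\left(T \right)} = 1$
$\left(-77 + j{\left(t{\left(3 \right)} \right)}\right)^{2} = \left(-77 + 1\right)^{2} = \left(-76\right)^{2} = 5776$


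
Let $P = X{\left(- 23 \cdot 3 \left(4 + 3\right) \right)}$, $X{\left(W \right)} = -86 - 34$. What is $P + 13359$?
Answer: $13239$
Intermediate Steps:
$X{\left(W \right)} = -120$ ($X{\left(W \right)} = -86 - 34 = -120$)
$P = -120$
$P + 13359 = -120 + 13359 = 13239$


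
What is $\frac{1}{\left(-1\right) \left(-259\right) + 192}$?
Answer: $\frac{1}{451} \approx 0.0022173$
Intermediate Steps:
$\frac{1}{\left(-1\right) \left(-259\right) + 192} = \frac{1}{259 + 192} = \frac{1}{451}$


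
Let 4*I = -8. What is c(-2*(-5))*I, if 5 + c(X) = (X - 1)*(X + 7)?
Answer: -296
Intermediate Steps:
I = -2 (I = (1/4)*(-8) = -2)
c(X) = -5 + (-1 + X)*(7 + X) (c(X) = -5 + (X - 1)*(X + 7) = -5 + (-1 + X)*(7 + X))
c(-2*(-5))*I = (-12 + (-2*(-5))**2 + 6*(-2*(-5)))*(-2) = (-12 + 10**2 + 6*10)*(-2) = (-12 + 100 + 60)*(-2) = 148*(-2) = -296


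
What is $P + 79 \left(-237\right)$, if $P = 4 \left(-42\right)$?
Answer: $-18891$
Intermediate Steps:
$P = -168$
$P + 79 \left(-237\right) = -168 + 79 \left(-237\right) = -168 - 18723 = -18891$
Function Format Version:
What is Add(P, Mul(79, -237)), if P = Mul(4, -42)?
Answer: -18891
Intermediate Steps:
P = -168
Add(P, Mul(79, -237)) = Add(-168, Mul(79, -237)) = Add(-168, -18723) = -18891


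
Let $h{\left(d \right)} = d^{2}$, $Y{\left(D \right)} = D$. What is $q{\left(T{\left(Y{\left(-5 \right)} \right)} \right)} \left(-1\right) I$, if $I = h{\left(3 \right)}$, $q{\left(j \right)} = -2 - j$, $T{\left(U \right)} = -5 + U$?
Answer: $-72$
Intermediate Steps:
$I = 9$ ($I = 3^{2} = 9$)
$q{\left(T{\left(Y{\left(-5 \right)} \right)} \right)} \left(-1\right) I = \left(-2 - \left(-5 - 5\right)\right) \left(-1\right) 9 = \left(-2 - -10\right) \left(-1\right) 9 = \left(-2 + 10\right) \left(-1\right) 9 = 8 \left(-1\right) 9 = \left(-8\right) 9 = -72$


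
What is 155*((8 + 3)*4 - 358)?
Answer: -48670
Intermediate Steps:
155*((8 + 3)*4 - 358) = 155*(11*4 - 358) = 155*(44 - 358) = 155*(-314) = -48670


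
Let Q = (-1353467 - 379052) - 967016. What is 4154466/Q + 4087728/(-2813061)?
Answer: -2524636787434/843772958515 ≈ -2.9921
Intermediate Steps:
Q = -2699535 (Q = -1732519 - 967016 = -2699535)
4154466/Q + 4087728/(-2813061) = 4154466/(-2699535) + 4087728/(-2813061) = 4154466*(-1/2699535) + 4087728*(-1/2813061) = -1384822/899845 - 1362576/937687 = -2524636787434/843772958515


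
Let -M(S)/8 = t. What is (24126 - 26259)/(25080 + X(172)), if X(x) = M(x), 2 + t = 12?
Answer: -2133/25000 ≈ -0.085320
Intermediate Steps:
t = 10 (t = -2 + 12 = 10)
M(S) = -80 (M(S) = -8*10 = -80)
X(x) = -80
(24126 - 26259)/(25080 + X(172)) = (24126 - 26259)/(25080 - 80) = -2133/25000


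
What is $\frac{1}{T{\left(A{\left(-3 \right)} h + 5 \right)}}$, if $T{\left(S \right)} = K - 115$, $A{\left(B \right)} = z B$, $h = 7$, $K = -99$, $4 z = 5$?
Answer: $- \frac{1}{214} \approx -0.0046729$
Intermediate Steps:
$z = \frac{5}{4}$ ($z = \frac{1}{4} \cdot 5 = \frac{5}{4} \approx 1.25$)
$A{\left(B \right)} = \frac{5 B}{4}$
$T{\left(S \right)} = -214$ ($T{\left(S \right)} = -99 - 115 = -214$)
$\frac{1}{T{\left(A{\left(-3 \right)} h + 5 \right)}} = \frac{1}{-214} = - \frac{1}{214}$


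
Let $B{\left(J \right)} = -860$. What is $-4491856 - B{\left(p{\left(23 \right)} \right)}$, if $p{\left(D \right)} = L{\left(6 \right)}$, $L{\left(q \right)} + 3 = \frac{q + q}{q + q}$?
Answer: $-4490996$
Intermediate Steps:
$L{\left(q \right)} = -2$ ($L{\left(q \right)} = -3 + \frac{q + q}{q + q} = -3 + \frac{2 q}{2 q} = -3 + 2 q \frac{1}{2 q} = -3 + 1 = -2$)
$p{\left(D \right)} = -2$
$-4491856 - B{\left(p{\left(23 \right)} \right)} = -4491856 - -860 = -4491856 + 860 = -4490996$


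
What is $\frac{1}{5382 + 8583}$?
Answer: $\frac{1}{13965} \approx 7.1608 \cdot 10^{-5}$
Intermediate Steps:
$\frac{1}{5382 + 8583} = \frac{1}{13965}$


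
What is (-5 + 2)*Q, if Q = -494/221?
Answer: 114/17 ≈ 6.7059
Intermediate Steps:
Q = -38/17 (Q = -494*1/221 = -38/17 ≈ -2.2353)
(-5 + 2)*Q = (-5 + 2)*(-38/17) = -3*(-38/17) = 114/17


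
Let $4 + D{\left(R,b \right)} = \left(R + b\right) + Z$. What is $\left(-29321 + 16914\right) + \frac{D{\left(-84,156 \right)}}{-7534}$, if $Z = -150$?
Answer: $- \frac{46737128}{3767} \approx -12407.0$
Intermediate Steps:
$D{\left(R,b \right)} = -154 + R + b$ ($D{\left(R,b \right)} = -4 - \left(150 - R - b\right) = -4 + \left(-150 + R + b\right) = -154 + R + b$)
$\left(-29321 + 16914\right) + \frac{D{\left(-84,156 \right)}}{-7534} = \left(-29321 + 16914\right) + \frac{-154 - 84 + 156}{-7534} = -12407 - - \frac{41}{3767} = -12407 + \frac{41}{3767} = - \frac{46737128}{3767}$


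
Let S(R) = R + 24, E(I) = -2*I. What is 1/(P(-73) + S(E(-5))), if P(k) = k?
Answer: -1/39 ≈ -0.025641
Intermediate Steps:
S(R) = 24 + R
1/(P(-73) + S(E(-5))) = 1/(-73 + (24 - 2*(-5))) = 1/(-73 + (24 + 10)) = 1/(-73 + 34) = 1/(-39) = -1/39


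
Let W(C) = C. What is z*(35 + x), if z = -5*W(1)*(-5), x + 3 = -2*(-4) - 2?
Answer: 950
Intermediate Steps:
x = 3 (x = -3 + (-2*(-4) - 2) = -3 + (8 - 2) = -3 + 6 = 3)
z = 25 (z = -5*1*(-5) = -5*(-5) = 25)
z*(35 + x) = 25*(35 + 3) = 25*38 = 950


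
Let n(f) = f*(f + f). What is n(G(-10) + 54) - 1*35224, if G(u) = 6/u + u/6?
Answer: -6721048/225 ≈ -29871.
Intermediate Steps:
G(u) = 6/u + u/6 (G(u) = 6/u + u*(1/6) = 6/u + u/6)
n(f) = 2*f**2 (n(f) = f*(2*f) = 2*f**2)
n(G(-10) + 54) - 1*35224 = 2*((6/(-10) + (1/6)*(-10)) + 54)**2 - 1*35224 = 2*((6*(-1/10) - 5/3) + 54)**2 - 35224 = 2*((-3/5 - 5/3) + 54)**2 - 35224 = 2*(-34/15 + 54)**2 - 35224 = 2*(776/15)**2 - 35224 = 2*(602176/225) - 35224 = 1204352/225 - 35224 = -6721048/225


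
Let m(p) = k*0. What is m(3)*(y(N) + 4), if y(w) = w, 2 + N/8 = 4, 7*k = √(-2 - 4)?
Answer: 0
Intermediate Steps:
k = I*√6/7 (k = √(-2 - 4)/7 = √(-6)/7 = (I*√6)/7 = I*√6/7 ≈ 0.34993*I)
N = 16 (N = -16 + 8*4 = -16 + 32 = 16)
m(p) = 0 (m(p) = (I*√6/7)*0 = 0)
m(3)*(y(N) + 4) = 0*(16 + 4) = 0*20 = 0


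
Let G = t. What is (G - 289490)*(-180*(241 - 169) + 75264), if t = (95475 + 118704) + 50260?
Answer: -1560777504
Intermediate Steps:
t = 264439 (t = 214179 + 50260 = 264439)
G = 264439
(G - 289490)*(-180*(241 - 169) + 75264) = (264439 - 289490)*(-180*(241 - 169) + 75264) = -25051*(-180*72 + 75264) = -25051*(-12960 + 75264) = -25051*62304 = -1560777504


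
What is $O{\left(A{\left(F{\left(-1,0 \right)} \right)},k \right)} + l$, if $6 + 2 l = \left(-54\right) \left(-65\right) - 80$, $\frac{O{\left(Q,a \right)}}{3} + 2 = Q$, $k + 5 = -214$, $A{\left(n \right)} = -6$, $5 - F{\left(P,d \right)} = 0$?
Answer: $1688$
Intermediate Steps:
$F{\left(P,d \right)} = 5$ ($F{\left(P,d \right)} = 5 - 0 = 5 + 0 = 5$)
$k = -219$ ($k = -5 - 214 = -219$)
$O{\left(Q,a \right)} = -6 + 3 Q$
$l = 1712$ ($l = -3 + \frac{\left(-54\right) \left(-65\right) - 80}{2} = -3 + \frac{3510 - 80}{2} = -3 + \frac{1}{2} \cdot 3430 = -3 + 1715 = 1712$)
$O{\left(A{\left(F{\left(-1,0 \right)} \right)},k \right)} + l = \left(-6 + 3 \left(-6\right)\right) + 1712 = \left(-6 - 18\right) + 1712 = -24 + 1712 = 1688$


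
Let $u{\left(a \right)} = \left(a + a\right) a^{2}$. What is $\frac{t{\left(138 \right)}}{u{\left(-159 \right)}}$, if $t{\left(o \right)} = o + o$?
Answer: $- \frac{46}{1339893} \approx -3.4331 \cdot 10^{-5}$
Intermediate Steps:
$t{\left(o \right)} = 2 o$
$u{\left(a \right)} = 2 a^{3}$ ($u{\left(a \right)} = 2 a a^{2} = 2 a^{3}$)
$\frac{t{\left(138 \right)}}{u{\left(-159 \right)}} = \frac{2 \cdot 138}{2 \left(-159\right)^{3}} = \frac{276}{2 \left(-4019679\right)} = \frac{276}{-8039358} = 276 \left(- \frac{1}{8039358}\right) = - \frac{46}{1339893}$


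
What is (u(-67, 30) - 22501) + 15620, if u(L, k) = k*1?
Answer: -6851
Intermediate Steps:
u(L, k) = k
(u(-67, 30) - 22501) + 15620 = (30 - 22501) + 15620 = -22471 + 15620 = -6851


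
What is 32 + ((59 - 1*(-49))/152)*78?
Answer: 1661/19 ≈ 87.421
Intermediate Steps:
32 + ((59 - 1*(-49))/152)*78 = 32 + ((59 + 49)*(1/152))*78 = 32 + (108*(1/152))*78 = 32 + (27/38)*78 = 32 + 1053/19 = 1661/19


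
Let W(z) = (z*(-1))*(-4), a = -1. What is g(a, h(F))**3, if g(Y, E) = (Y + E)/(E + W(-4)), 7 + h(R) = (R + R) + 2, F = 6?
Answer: -8/27 ≈ -0.29630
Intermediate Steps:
W(z) = 4*z (W(z) = -z*(-4) = 4*z)
h(R) = -5 + 2*R (h(R) = -7 + ((R + R) + 2) = -7 + (2*R + 2) = -7 + (2 + 2*R) = -5 + 2*R)
g(Y, E) = (E + Y)/(-16 + E) (g(Y, E) = (Y + E)/(E + 4*(-4)) = (E + Y)/(E - 16) = (E + Y)/(-16 + E))
g(a, h(F))**3 = (((-5 + 2*6) - 1)/(-16 + (-5 + 2*6)))**3 = (((-5 + 12) - 1)/(-16 + (-5 + 12)))**3 = ((7 - 1)/(-16 + 7))**3 = (6/(-9))**3 = (-1/9*6)**3 = (-2/3)**3 = -8/27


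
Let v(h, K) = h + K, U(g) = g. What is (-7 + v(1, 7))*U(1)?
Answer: 1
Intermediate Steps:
v(h, K) = K + h
(-7 + v(1, 7))*U(1) = (-7 + (7 + 1))*1 = (-7 + 8)*1 = 1*1 = 1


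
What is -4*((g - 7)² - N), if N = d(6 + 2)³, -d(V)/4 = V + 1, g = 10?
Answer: -186660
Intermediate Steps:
d(V) = -4 - 4*V (d(V) = -4*(V + 1) = -4*(1 + V) = -4 - 4*V)
N = -46656 (N = (-4 - 4*(6 + 2))³ = (-4 - 4*8)³ = (-4 - 32)³ = (-36)³ = -46656)
-4*((g - 7)² - N) = -4*((10 - 7)² - 1*(-46656)) = -4*(3² + 46656) = -4*(9 + 46656) = -4*46665 = -186660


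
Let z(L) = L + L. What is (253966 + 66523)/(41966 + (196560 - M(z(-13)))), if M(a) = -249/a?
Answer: 8332714/6201427 ≈ 1.3437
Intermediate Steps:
z(L) = 2*L
(253966 + 66523)/(41966 + (196560 - M(z(-13)))) = (253966 + 66523)/(41966 + (196560 - (-249)/(2*(-13)))) = 320489/(41966 + (196560 - (-249)/(-26))) = 320489/(41966 + (196560 - (-249)*(-1)/26)) = 320489/(41966 + (196560 - 1*249/26)) = 320489/(41966 + (196560 - 249/26)) = 320489/(41966 + 5110311/26) = 320489/(6201427/26) = 320489*(26/6201427) = 8332714/6201427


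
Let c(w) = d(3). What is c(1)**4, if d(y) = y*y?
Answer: 6561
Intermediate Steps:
d(y) = y**2
c(w) = 9 (c(w) = 3**2 = 9)
c(1)**4 = 9**4 = 6561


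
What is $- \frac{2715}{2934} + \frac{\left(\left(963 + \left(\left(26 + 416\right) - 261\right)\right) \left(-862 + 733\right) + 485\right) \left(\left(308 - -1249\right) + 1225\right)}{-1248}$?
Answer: $\frac{2565406891}{7824} \approx 3.2789 \cdot 10^{5}$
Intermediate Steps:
$- \frac{2715}{2934} + \frac{\left(\left(963 + \left(\left(26 + 416\right) - 261\right)\right) \left(-862 + 733\right) + 485\right) \left(\left(308 - -1249\right) + 1225\right)}{-1248} = \left(-2715\right) \frac{1}{2934} + \left(\left(963 + \left(442 - 261\right)\right) \left(-129\right) + 485\right) \left(\left(308 + 1249\right) + 1225\right) \left(- \frac{1}{1248}\right) = - \frac{905}{978} + \left(\left(963 + 181\right) \left(-129\right) + 485\right) \left(1557 + 1225\right) \left(- \frac{1}{1248}\right) = - \frac{905}{978} + \left(1144 \left(-129\right) + 485\right) 2782 \left(- \frac{1}{1248}\right) = - \frac{905}{978} + \left(-147576 + 485\right) 2782 \left(- \frac{1}{1248}\right) = - \frac{905}{978} + \left(-147091\right) 2782 \left(- \frac{1}{1248}\right) = - \frac{905}{978} - - \frac{15738737}{48} = - \frac{905}{978} + \frac{15738737}{48} = \frac{2565406891}{7824}$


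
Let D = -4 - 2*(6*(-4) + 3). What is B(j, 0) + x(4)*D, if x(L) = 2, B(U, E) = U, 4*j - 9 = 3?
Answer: 79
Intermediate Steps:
j = 3 (j = 9/4 + (¼)*3 = 9/4 + ¾ = 3)
D = 38 (D = -4 - 2*(-24 + 3) = -4 - 2*(-21) = -4 + 42 = 38)
B(j, 0) + x(4)*D = 3 + 2*38 = 3 + 76 = 79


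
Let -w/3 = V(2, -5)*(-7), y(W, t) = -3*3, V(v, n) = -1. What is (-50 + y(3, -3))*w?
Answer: 1239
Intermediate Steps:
y(W, t) = -9
w = -21 (w = -(-3)*(-7) = -3*7 = -21)
(-50 + y(3, -3))*w = (-50 - 9)*(-21) = -59*(-21) = 1239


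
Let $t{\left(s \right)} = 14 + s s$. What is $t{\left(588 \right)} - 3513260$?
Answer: $-3167502$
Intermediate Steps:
$t{\left(s \right)} = 14 + s^{2}$
$t{\left(588 \right)} - 3513260 = \left(14 + 588^{2}\right) - 3513260 = \left(14 + 345744\right) - 3513260 = 345758 - 3513260 = -3167502$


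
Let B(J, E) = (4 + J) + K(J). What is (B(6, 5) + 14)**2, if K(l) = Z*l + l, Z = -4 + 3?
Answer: 576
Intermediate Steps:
Z = -1
K(l) = 0 (K(l) = -l + l = 0)
B(J, E) = 4 + J (B(J, E) = (4 + J) + 0 = 4 + J)
(B(6, 5) + 14)**2 = ((4 + 6) + 14)**2 = (10 + 14)**2 = 24**2 = 576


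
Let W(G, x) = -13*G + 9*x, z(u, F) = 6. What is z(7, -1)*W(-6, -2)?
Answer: 360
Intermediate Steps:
z(7, -1)*W(-6, -2) = 6*(-13*(-6) + 9*(-2)) = 6*(78 - 18) = 6*60 = 360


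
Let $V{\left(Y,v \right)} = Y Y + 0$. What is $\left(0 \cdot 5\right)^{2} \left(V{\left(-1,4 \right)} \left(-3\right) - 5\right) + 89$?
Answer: $89$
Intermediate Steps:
$V{\left(Y,v \right)} = Y^{2}$ ($V{\left(Y,v \right)} = Y^{2} + 0 = Y^{2}$)
$\left(0 \cdot 5\right)^{2} \left(V{\left(-1,4 \right)} \left(-3\right) - 5\right) + 89 = \left(0 \cdot 5\right)^{2} \left(\left(-1\right)^{2} \left(-3\right) - 5\right) + 89 = 0^{2} \left(1 \left(-3\right) - 5\right) + 89 = 0 \left(-3 - 5\right) + 89 = 0 \left(-8\right) + 89 = 0 + 89 = 89$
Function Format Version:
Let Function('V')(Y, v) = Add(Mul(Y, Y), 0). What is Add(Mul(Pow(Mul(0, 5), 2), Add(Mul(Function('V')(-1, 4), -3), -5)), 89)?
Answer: 89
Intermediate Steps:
Function('V')(Y, v) = Pow(Y, 2) (Function('V')(Y, v) = Add(Pow(Y, 2), 0) = Pow(Y, 2))
Add(Mul(Pow(Mul(0, 5), 2), Add(Mul(Function('V')(-1, 4), -3), -5)), 89) = Add(Mul(Pow(Mul(0, 5), 2), Add(Mul(Pow(-1, 2), -3), -5)), 89) = Add(Mul(Pow(0, 2), Add(Mul(1, -3), -5)), 89) = Add(Mul(0, Add(-3, -5)), 89) = Add(Mul(0, -8), 89) = Add(0, 89) = 89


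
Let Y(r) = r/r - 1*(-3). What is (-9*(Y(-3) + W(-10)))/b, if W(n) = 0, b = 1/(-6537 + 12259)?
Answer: -205992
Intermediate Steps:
b = 1/5722 ≈ 0.00017476
Y(r) = 4 (Y(r) = 1 + 3 = 4)
(-9*(Y(-3) + W(-10)))/b = (-9*(4 + 0))/(1/5722) = -9*4*5722 = -36*5722 = -205992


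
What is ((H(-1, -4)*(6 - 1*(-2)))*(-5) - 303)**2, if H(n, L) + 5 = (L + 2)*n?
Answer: 33489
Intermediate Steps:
H(n, L) = -5 + n*(2 + L) (H(n, L) = -5 + (L + 2)*n = -5 + (2 + L)*n = -5 + n*(2 + L))
((H(-1, -4)*(6 - 1*(-2)))*(-5) - 303)**2 = (((-5 + 2*(-1) - 4*(-1))*(6 - 1*(-2)))*(-5) - 303)**2 = (((-5 - 2 + 4)*(6 + 2))*(-5) - 303)**2 = (-3*8*(-5) - 303)**2 = (-24*(-5) - 303)**2 = (120 - 303)**2 = (-183)**2 = 33489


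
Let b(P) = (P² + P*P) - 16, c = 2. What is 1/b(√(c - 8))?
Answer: -1/28 ≈ -0.035714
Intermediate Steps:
b(P) = -16 + 2*P² (b(P) = (P² + P²) - 16 = 2*P² - 16 = -16 + 2*P²)
1/b(√(c - 8)) = 1/(-16 + 2*(√(2 - 8))²) = 1/(-16 + 2*(√(-6))²) = 1/(-16 + 2*(I*√6)²) = 1/(-16 + 2*(-6)) = 1/(-16 - 12) = 1/(-28) = -1/28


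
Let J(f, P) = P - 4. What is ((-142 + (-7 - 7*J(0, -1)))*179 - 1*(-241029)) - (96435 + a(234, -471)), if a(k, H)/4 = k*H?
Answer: 565044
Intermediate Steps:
a(k, H) = 4*H*k (a(k, H) = 4*(k*H) = 4*(H*k) = 4*H*k)
J(f, P) = -4 + P
((-142 + (-7 - 7*J(0, -1)))*179 - 1*(-241029)) - (96435 + a(234, -471)) = ((-142 + (-7 - 7*(-4 - 1)))*179 - 1*(-241029)) - (96435 + 4*(-471)*234) = ((-142 + (-7 - 7*(-5)))*179 + 241029) - (96435 - 440856) = ((-142 + (-7 + 35))*179 + 241029) - 1*(-344421) = ((-142 + 28)*179 + 241029) + 344421 = (-114*179 + 241029) + 344421 = (-20406 + 241029) + 344421 = 220623 + 344421 = 565044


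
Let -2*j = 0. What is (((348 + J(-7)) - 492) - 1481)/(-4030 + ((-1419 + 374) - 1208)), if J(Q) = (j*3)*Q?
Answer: 1625/6283 ≈ 0.25863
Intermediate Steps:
j = 0 (j = -½*0 = 0)
J(Q) = 0 (J(Q) = (0*3)*Q = 0*Q = 0)
(((348 + J(-7)) - 492) - 1481)/(-4030 + ((-1419 + 374) - 1208)) = (((348 + 0) - 492) - 1481)/(-4030 + ((-1419 + 374) - 1208)) = ((348 - 492) - 1481)/(-4030 + (-1045 - 1208)) = (-144 - 1481)/(-4030 - 2253) = -1625/(-6283) = -1625*(-1/6283) = 1625/6283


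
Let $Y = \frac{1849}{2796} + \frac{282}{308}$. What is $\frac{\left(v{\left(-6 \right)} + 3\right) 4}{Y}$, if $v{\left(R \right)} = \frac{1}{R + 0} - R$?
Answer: $\frac{7606984}{339491} \approx 22.407$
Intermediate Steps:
$v{\left(R \right)} = \frac{1}{R} - R$
$Y = \frac{339491}{215292}$ ($Y = 1849 \cdot \frac{1}{2796} + 282 \cdot \frac{1}{308} = \frac{1849}{2796} + \frac{141}{154} = \frac{339491}{215292} \approx 1.5769$)
$\frac{\left(v{\left(-6 \right)} + 3\right) 4}{Y} = \frac{\left(\left(\frac{1}{-6} - -6\right) + 3\right) 4}{\frac{339491}{215292}} = \left(\left(- \frac{1}{6} + 6\right) + 3\right) 4 \cdot \frac{215292}{339491} = \left(\frac{35}{6} + 3\right) 4 \cdot \frac{215292}{339491} = \frac{53}{6} \cdot 4 \cdot \frac{215292}{339491} = \frac{106}{3} \cdot \frac{215292}{339491} = \frac{7606984}{339491}$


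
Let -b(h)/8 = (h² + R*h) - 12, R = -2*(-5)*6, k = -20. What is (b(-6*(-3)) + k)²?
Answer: 124456336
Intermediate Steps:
R = 60 (R = 10*6 = 60)
b(h) = 96 - 480*h - 8*h² (b(h) = -8*((h² + 60*h) - 12) = -8*(-12 + h² + 60*h) = 96 - 480*h - 8*h²)
(b(-6*(-3)) + k)² = ((96 - (-2880)*(-3) - 8*(-6*(-3))²) - 20)² = ((96 - 480*18 - 8*18²) - 20)² = ((96 - 8640 - 8*324) - 20)² = ((96 - 8640 - 2592) - 20)² = (-11136 - 20)² = (-11156)² = 124456336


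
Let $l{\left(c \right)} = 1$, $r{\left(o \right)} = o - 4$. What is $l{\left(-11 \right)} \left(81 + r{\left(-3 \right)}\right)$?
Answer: $74$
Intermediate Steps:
$r{\left(o \right)} = -4 + o$ ($r{\left(o \right)} = o - 4 = -4 + o$)
$l{\left(-11 \right)} \left(81 + r{\left(-3 \right)}\right) = 1 \left(81 - 7\right) = 1 \cdot 74 = 74$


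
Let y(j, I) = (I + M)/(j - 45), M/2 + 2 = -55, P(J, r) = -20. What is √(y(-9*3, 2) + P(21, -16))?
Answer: I*√166/3 ≈ 4.2947*I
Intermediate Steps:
M = -114 (M = -4 + 2*(-55) = -4 - 110 = -114)
y(j, I) = (-114 + I)/(-45 + j) (y(j, I) = (I - 114)/(j - 45) = (-114 + I)/(-45 + j))
√(y(-9*3, 2) + P(21, -16)) = √((-114 + 2)/(-45 - 9*3) - 20) = √(-112/(-45 - 27) - 20) = √(-112/(-72) - 20) = √(-1/72*(-112) - 20) = √(14/9 - 20) = √(-166/9) = I*√166/3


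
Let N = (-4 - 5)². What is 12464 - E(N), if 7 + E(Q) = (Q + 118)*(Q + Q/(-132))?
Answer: -155139/44 ≈ -3525.9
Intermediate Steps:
N = 81 (N = (-9)² = 81)
E(Q) = -7 + 131*Q*(118 + Q)/132 (E(Q) = -7 + (Q + 118)*(Q + Q/(-132)) = -7 + (118 + Q)*(Q + Q*(-1/132)) = -7 + (118 + Q)*(Q - Q/132) = -7 + (118 + Q)*(131*Q/132) = -7 + 131*Q*(118 + Q)/132)
12464 - E(N) = 12464 - (-7 + (131/132)*81² + (7729/66)*81) = 12464 - (-7 + (131/132)*6561 + 208683/22) = 12464 - (-7 + 286497/44 + 208683/22) = 12464 - 1*703555/44 = 12464 - 703555/44 = -155139/44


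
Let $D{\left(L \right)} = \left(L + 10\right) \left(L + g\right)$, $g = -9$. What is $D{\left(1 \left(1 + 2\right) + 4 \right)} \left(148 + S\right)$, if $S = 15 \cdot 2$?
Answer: $-6052$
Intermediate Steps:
$D{\left(L \right)} = \left(-9 + L\right) \left(10 + L\right)$ ($D{\left(L \right)} = \left(L + 10\right) \left(L - 9\right) = \left(10 + L\right) \left(-9 + L\right) = \left(-9 + L\right) \left(10 + L\right)$)
$S = 30$
$D{\left(1 \left(1 + 2\right) + 4 \right)} \left(148 + S\right) = \left(-90 + \left(1 \left(1 + 2\right) + 4\right) + \left(1 \left(1 + 2\right) + 4\right)^{2}\right) \left(148 + 30\right) = \left(-90 + \left(1 \cdot 3 + 4\right) + \left(1 \cdot 3 + 4\right)^{2}\right) 178 = \left(-90 + \left(3 + 4\right) + \left(3 + 4\right)^{2}\right) 178 = \left(-90 + 7 + 7^{2}\right) 178 = \left(-90 + 7 + 49\right) 178 = \left(-34\right) 178 = -6052$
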